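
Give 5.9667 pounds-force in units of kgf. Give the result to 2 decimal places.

2.71 kilograms-force

1 lbf = 0.453592 kgf.
5.9667 × 0.453592 ≈ 2.71 kgf.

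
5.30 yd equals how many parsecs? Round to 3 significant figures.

1.57 × 10^-16 parsecs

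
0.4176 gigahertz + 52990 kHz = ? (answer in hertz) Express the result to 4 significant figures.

4.706e+8 hertz

0.4176 GHz = 4.17600e+8 Hz and 52990 kHz = 5.29900e+7 Hz.
4.17600e+8 + 5.29900e+7 ≈ 4.706e+8 Hz.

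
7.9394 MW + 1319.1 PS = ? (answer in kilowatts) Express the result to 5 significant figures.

8909.6 kW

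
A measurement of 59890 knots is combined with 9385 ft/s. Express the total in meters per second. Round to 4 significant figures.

59890 kn = 30810.1 m/s and 9385 ft/s = 2860.55 m/s.
30810.1 + 2860.55 ≈ 33670 m/s.

33670 meters per second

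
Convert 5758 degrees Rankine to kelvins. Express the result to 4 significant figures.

3199 kelvins

°R = K × 9/5.
Applying the formula gives 3199 K.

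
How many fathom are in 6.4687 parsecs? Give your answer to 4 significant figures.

1.091e+17 fathom

1 parsec = 1.68727e+16 fathoms.
So 6.4687 × 1.68727e+16 ≈ 1.091e+17 fathom.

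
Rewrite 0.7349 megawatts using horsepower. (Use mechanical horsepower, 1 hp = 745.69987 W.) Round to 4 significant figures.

1 MW = 1341.02 hp.
Then 0.7349 × 1341.02 ≈ 985.5 hp.

985.5 hp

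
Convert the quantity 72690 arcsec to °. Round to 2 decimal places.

1 arcsecond = 0.000277778 °.
Then 72690 × 0.000277778 ≈ 20.19 °.

20.19 °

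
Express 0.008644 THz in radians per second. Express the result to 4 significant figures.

1 THz = 6.28319e+12 rad/s.
0.008644 × 6.28319e+12 ≈ 5.431e+10 rad/s.

5.431e+10 rad/s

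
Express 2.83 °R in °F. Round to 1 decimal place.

°R = °F + 459.67.
Applying the formula gives -456.8 °F.

-456.8 degrees Fahrenheit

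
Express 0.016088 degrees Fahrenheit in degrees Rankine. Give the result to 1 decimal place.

°R = °F + 459.67.
Applying the formula gives 459.7 °R.

459.7 °R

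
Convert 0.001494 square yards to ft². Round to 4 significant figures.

0.01345 ft²

1 yd² = 9.00000 ft².
Then 0.001494 × 9.00000 ≈ 0.01345 ft².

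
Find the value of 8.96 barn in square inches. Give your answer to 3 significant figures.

1.39 × 10^-24 square inches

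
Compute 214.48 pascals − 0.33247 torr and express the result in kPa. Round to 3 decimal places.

0.170 kilopascals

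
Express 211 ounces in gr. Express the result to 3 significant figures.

92300 gr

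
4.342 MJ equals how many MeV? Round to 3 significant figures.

1 MJ = 6.24151e+18 megaelectronvolts.
So 4.342 × 6.24151e+18 ≈ 2.71e+19 MeV.

2.71e+19 MeV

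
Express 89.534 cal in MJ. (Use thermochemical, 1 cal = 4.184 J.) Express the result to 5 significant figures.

1 cal = 4.18400e-6 MJ.
Then 89.534 × 4.18400e-6 ≈ 0.00037461 MJ.

0.00037461 megajoules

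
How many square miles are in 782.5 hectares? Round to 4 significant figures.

3.021 mi²

1 hectare = 0.00386102 square miles.
Thus 782.5 × 0.00386102 ≈ 3.021 mi².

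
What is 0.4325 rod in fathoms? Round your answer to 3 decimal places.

1.189 fathom

1 rod = 2.75000 fathoms.
Thus 0.4325 × 2.75000 ≈ 1.189 fathom.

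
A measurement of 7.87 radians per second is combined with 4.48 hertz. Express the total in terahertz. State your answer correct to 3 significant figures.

5.73 × 10^-12 THz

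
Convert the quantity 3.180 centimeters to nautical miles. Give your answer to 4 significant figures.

1 centimeter = 5.39957e-6 nautical miles.
Then 3.180 × 5.39957e-6 ≈ 1.717e-5 nmi.

1.717e-5 nautical miles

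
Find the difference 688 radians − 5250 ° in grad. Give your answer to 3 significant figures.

688 rad = 43799.4 grad and 5250 ° = 5833.33 grad.
43799.4 − 5833.33 ≈ 38000 grad.

38000 grad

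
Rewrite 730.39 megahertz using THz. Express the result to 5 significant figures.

1 megahertz = 1.00000 × 10^-6 THz.
730.39 × 1.00000 × 10^-6 ≈ 0.00073039 THz.

0.00073039 THz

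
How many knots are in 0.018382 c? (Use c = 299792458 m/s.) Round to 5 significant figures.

1.0712 × 10^7 knots

1 c = 5.82750 × 10^8 knots.
0.018382 × 5.82750 × 10^8 ≈ 1.0712 × 10^7 kn.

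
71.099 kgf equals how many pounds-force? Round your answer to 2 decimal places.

1 kgf = 2.20462 lbf.
Then 71.099 × 2.20462 ≈ 156.75 lbf.

156.75 lbf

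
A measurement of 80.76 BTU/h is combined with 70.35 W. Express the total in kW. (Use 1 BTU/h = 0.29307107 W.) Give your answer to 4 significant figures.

80.76 BTU/h = 0.0236684 kW and 70.35 W = 0.0703500 kW.
0.0236684 + 0.0703500 ≈ 0.09402 kW.

0.09402 kilowatts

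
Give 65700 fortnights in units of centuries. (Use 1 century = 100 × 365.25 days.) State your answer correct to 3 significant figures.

1 fortnight = 0.000383299 centuries.
So 65700 × 0.000383299 ≈ 25.2 century.

25.2 century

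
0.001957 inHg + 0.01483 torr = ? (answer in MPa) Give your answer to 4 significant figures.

0.001957 inHg = 6.62716e-6 MPa and 0.01483 torr = 1.97717e-6 MPa.
6.62716e-6 + 1.97717e-6 ≈ 8.604e-6 MPa.

8.604e-6 MPa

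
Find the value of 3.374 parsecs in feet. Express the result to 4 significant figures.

3.416e+17 feet

1 parsec = 1.01236e+17 ft.
Thus 3.374 × 1.01236e+17 ≈ 3.416e+17 ft.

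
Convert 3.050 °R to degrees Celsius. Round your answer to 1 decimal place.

-271.5 degrees Celsius

°R = (°C + 273.15) × 9/5.
Applying the formula gives -271.5 °C.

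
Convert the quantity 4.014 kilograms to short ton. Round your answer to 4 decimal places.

1 kilogram = 0.00110231 short tons.
Thus 4.014 × 0.00110231 ≈ 0.0044 short ton.

0.0044 short tons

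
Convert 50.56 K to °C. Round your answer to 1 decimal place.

-222.6 °C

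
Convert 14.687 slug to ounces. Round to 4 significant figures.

7561 ounces

1 slug = 514.785 ounces.
Thus 14.687 × 514.785 ≈ 7561 oz.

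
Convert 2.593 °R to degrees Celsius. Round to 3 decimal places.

°R = (°C + 273.15) × 9/5.
Applying the formula gives -271.709 °C.

-271.709 °C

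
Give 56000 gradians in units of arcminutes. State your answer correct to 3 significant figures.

3.02 × 10^6 arcmin

1 grad = 54.0000 arcmin.
56000 × 54.0000 ≈ 3.02 × 10^6 arcmin.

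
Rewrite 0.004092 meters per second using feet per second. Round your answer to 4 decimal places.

0.0134 ft/s

1 m/s = 3.28084 feet per second.
So 0.004092 × 3.28084 ≈ 0.0134 ft/s.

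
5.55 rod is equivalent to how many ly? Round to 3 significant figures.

2.95e-15 ly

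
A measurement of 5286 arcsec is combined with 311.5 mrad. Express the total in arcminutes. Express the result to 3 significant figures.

5286 arcsec = 88.1000 arcmin and 311.5 mrad = 1070.86 arcmin.
88.1000 + 1070.86 ≈ 1160 arcmin.

1160 arcmin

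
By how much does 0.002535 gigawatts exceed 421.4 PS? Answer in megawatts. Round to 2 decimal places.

0.002535 GW = 2.53500 MW and 421.4 PS = 0.309939 MW.
2.53500 − 0.309939 ≈ 2.23 MW.

2.23 megawatts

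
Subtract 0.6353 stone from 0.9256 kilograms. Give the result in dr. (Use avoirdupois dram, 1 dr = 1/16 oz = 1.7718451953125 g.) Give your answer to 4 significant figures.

-1755 dr

0.9256 kg = 522.393 dr and 0.6353 st = 2276.92 dr.
522.393 − 2276.92 ≈ -1755 dr.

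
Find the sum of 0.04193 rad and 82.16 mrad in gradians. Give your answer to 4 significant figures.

7.900 grad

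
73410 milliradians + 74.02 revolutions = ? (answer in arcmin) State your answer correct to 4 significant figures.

73410 mrad = 252365 arcmin and 74.02 rev = 1.59883e+6 arcmin.
252365 + 1.59883e+6 ≈ 1.851e+6 arcmin.

1.851e+6 arcminutes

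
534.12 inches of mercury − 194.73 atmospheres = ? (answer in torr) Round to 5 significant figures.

-134430 torr

534.12 inHg = 13566.6 torr and 194.73 atm = 147995 torr.
13566.6 − 147995 ≈ -134430 torr.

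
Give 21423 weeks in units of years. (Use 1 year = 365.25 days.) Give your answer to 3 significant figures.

411 yr

1 wk = 0.0191650 yr.
Then 21423 × 0.0191650 ≈ 411 yr.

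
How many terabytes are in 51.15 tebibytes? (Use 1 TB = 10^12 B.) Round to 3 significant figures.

56.2 TB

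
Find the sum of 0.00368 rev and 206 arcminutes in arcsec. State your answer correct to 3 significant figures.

17100 arcsec

0.00368 rev = 4769.28 arcsec and 206 arcmin = 12360.0 arcsec.
4769.28 + 12360.0 ≈ 17100 arcsec.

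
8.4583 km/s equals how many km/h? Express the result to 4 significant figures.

30450 km/h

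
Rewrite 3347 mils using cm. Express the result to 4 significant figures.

1 mil = 0.00254000 centimeters.
So 3347 × 0.00254000 ≈ 8.501 cm.

8.501 centimeters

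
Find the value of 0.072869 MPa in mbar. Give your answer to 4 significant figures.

1 MPa = 10000.0 mbar.
So 0.072869 × 10000.0 ≈ 728.7 mbar.

728.7 mbar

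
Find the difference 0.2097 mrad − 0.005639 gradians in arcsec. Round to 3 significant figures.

0.2097 mrad = 43.2537 arcsec and 0.005639 grad = 18.2704 arcsec.
43.2537 − 18.2704 ≈ 25.0 arcsec.

25.0 arcsec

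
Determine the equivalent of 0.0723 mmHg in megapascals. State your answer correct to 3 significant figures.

1 millimeter of mercury = 0.000133322 MPa.
Then 0.0723 × 0.000133322 ≈ 9.64 × 10^-6 MPa.

9.64 × 10^-6 MPa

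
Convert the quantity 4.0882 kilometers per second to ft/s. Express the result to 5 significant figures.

1 kilometer per second = 3280.84 feet per second.
So 4.0882 × 3280.84 ≈ 13413 ft/s.

13413 ft/s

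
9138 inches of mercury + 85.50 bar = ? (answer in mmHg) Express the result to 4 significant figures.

9138 inHg = 232105 mmHg and 85.50 bar = 64130.3 mmHg.
232105 + 64130.3 ≈ 296200 mmHg.

296200 mmHg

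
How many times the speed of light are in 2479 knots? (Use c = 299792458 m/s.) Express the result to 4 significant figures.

1 kn = 1.71600 × 10^-9 c.
So 2479 × 1.71600 × 10^-9 ≈ 4.254 × 10^-6 c.

4.254 × 10^-6 c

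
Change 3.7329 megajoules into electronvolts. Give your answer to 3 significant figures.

2.33e+25 electronvolts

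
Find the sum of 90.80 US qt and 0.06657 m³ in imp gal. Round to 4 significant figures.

33.55 imperial gallons

90.80 US qt = 18.9017 imp gal and 0.06657 m³ = 14.6434 imp gal.
18.9017 + 14.6434 ≈ 33.55 imp gal.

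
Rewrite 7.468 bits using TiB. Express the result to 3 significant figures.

1 bit = 1.13687 × 10^-13 TiB.
Then 7.468 × 1.13687 × 10^-13 ≈ 8.49 × 10^-13 TiB.

8.49 × 10^-13 tebibytes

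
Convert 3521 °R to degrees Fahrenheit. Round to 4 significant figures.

3061 °F

°R = °F + 459.67.
Applying the formula gives 3061 °F.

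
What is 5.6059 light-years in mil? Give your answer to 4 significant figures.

1 light-year = 3.72470e+20 mils.
5.6059 × 3.72470e+20 ≈ 2.088e+21 mil.

2.088e+21 mils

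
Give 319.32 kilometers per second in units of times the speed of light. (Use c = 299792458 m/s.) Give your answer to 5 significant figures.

1 km/s = 3.33564 × 10^-6 times the speed of light.
Then 319.32 × 3.33564 × 10^-6 ≈ 0.0010651 c.

0.0010651 c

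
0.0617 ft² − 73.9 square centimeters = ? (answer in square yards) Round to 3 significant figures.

0.0617 ft² = 0.00685556 yd² and 73.9 cm² = 0.00883837 yd².
0.00685556 − 0.00883837 ≈ -0.00198 yd².

-0.00198 square yards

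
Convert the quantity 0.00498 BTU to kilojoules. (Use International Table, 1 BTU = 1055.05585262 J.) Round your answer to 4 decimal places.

1 British thermal unit = 1.05506 kJ.
So 0.00498 × 1.05506 ≈ 0.0053 kJ.

0.0053 kJ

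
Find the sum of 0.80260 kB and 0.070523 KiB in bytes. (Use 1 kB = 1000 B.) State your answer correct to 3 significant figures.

0.80260 kB = 802.600 B and 0.070523 KiB = 72.2156 B.
802.600 + 72.2156 ≈ 875 B.

875 B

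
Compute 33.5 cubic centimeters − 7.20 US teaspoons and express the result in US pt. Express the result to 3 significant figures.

-0.00420 US pints

33.5 cm³ = 0.0707981 US pt and 7.20 US tsp = 0.0750000 US pt.
0.0707981 − 0.0750000 ≈ -0.00420 US pt.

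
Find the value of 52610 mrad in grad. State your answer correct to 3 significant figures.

3350 grad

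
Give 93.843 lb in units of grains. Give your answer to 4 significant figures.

1 lb = 7000.00 gr.
So 93.843 × 7000.00 ≈ 656900 gr.

656900 gr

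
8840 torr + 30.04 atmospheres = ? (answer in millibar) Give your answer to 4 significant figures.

8840 torr = 11785.7 mbar and 30.04 atm = 30438.0 mbar.
11785.7 + 30438.0 ≈ 42220 mbar.

42220 millibar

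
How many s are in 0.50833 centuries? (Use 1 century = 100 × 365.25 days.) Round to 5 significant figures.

1.6042e+9 seconds

1 century = 3.15576e+9 seconds.
Thus 0.50833 × 3.15576e+9 ≈ 1.6042e+9 s.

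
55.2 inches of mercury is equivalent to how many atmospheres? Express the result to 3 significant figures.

1.84 atm

1 inHg = 0.0334211 atm.
55.2 × 0.0334211 ≈ 1.84 atm.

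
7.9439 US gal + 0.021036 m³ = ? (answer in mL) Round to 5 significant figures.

51107 milliliters

7.9439 US gal = 30070.9 mL and 0.021036 m³ = 21036.0 mL.
30070.9 + 21036.0 ≈ 51107 mL.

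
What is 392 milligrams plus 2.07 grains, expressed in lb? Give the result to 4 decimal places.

392 mg = 0.000864212 lb and 2.07 gr = 0.000295714 lb.
0.000864212 + 0.000295714 ≈ 0.0012 lb.

0.0012 lb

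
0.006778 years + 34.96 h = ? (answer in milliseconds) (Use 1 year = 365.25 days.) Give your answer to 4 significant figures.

3.398 × 10^8 milliseconds

0.006778 yr = 2.13897 × 10^8 ms and 34.96 h = 1.25856 × 10^8 ms.
2.13897 × 10^8 + 1.25856 × 10^8 ≈ 3.398 × 10^8 ms.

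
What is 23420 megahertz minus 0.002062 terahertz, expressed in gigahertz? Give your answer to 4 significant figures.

23420 MHz = 23.4200 GHz and 0.002062 THz = 2.06200 GHz.
23.4200 − 2.06200 ≈ 21.36 GHz.

21.36 gigahertz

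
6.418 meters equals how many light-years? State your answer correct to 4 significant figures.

6.784e-16 ly

1 m = 1.05700e-16 ly.
Thus 6.418 × 1.05700e-16 ≈ 6.784e-16 ly.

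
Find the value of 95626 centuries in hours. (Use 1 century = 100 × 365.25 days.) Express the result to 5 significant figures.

1 century = 876600 h.
Then 95626 × 876600 ≈ 8.3826e+10 h.

8.3826e+10 h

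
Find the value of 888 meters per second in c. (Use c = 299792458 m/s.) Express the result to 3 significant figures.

1 meter per second = 3.33564 × 10^-9 times the speed of light.
888 × 3.33564 × 10^-9 ≈ 2.96 × 10^-6 c.

2.96 × 10^-6 c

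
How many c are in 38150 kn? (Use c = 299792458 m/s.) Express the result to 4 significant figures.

1 kn = 1.71600 × 10^-9 c.
38150 × 1.71600 × 10^-9 ≈ 6.547 × 10^-5 c.

6.547 × 10^-5 times the speed of light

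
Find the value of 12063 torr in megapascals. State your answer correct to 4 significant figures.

1 torr = 0.000133322 megapascals.
12063 × 0.000133322 ≈ 1.608 MPa.

1.608 MPa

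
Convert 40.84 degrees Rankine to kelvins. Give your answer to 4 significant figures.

°R = K × 9/5.
Applying the formula gives 22.69 K.

22.69 K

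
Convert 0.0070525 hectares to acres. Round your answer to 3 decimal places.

0.017 acres

1 ha = 2.47105 acre.
So 0.0070525 × 2.47105 ≈ 0.017 acre.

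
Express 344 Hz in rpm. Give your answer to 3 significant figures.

20600 revolutions per minute

1 hertz = 60.0000 revolutions per minute.
344 × 60.0000 ≈ 20600 rpm.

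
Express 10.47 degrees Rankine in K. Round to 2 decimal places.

5.82 K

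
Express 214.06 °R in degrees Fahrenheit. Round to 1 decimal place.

°R = °F + 459.67.
Applying the formula gives -245.6 °F.

-245.6 °F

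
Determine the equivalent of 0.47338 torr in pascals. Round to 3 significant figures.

63.1 Pa

1 torr = 133.322 Pa.
0.47338 × 133.322 ≈ 63.1 Pa.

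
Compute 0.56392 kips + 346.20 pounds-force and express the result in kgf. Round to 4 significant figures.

412.8 kgf

0.56392 kip = 255.790 kgf and 346.20 lbf = 157.034 kgf.
255.790 + 157.034 ≈ 412.8 kgf.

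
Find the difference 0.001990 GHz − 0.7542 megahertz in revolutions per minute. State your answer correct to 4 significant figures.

7.415 × 10^7 rpm

0.001990 GHz = 1.19400 × 10^8 rpm and 0.7542 MHz = 4.52520 × 10^7 rpm.
1.19400 × 10^8 − 4.52520 × 10^7 ≈ 7.415 × 10^7 rpm.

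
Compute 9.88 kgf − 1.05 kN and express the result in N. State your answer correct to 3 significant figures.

-953 newtons

9.88 kgf = 96.8897 N and 1.05 kN = 1050.00 N.
96.8897 − 1050.00 ≈ -953 N.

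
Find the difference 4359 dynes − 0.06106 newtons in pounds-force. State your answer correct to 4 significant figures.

-0.003927 lbf

4359 dyn = 0.00979942 lbf and 0.06106 N = 0.0137268 lbf.
0.00979942 − 0.0137268 ≈ -0.003927 lbf.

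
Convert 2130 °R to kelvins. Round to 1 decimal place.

°R = K × 9/5.
Applying the formula gives 1183.3 K.

1183.3 K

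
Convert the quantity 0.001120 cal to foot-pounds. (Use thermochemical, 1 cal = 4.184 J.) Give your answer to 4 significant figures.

0.003456 ft·lbf

1 cal = 3.08596 foot-pounds.
So 0.001120 × 3.08596 ≈ 0.003456 ft·lbf.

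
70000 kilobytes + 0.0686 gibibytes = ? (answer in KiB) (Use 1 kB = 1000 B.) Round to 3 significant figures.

70000 kB = 68359.4 KiB and 0.0686 GiB = 71932.3 KiB.
68359.4 + 71932.3 ≈ 140000 KiB.

140000 kibibytes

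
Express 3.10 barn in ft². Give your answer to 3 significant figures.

3.34e-27 ft²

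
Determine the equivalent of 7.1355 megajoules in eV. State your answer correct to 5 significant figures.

1 MJ = 6.24151e+24 eV.
So 7.1355 × 6.24151e+24 ≈ 4.4536e+25 eV.

4.4536e+25 eV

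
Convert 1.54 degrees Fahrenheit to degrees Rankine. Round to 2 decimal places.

461.21 °R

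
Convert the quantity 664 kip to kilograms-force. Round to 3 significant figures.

1 kip = 453.592 kgf.
664 × 453.592 ≈ 301000 kgf.

301000 kgf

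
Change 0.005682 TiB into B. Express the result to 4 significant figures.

6.247e+9 bytes

1 tebibyte = 1.09951e+12 B.
0.005682 × 1.09951e+12 ≈ 6.247e+9 B.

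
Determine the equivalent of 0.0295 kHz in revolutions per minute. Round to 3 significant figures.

1770 revolutions per minute

1 kHz = 60000.0 rpm.
0.0295 × 60000.0 ≈ 1770 rpm.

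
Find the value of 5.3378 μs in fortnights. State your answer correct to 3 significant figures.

4.41 × 10^-12 fortnight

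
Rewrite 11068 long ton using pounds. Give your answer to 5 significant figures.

2.4792e+7 pounds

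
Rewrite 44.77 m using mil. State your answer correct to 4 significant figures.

1.763 × 10^6 mil

1 meter = 39370.1 mil.
Thus 44.77 × 39370.1 ≈ 1.763 × 10^6 mil.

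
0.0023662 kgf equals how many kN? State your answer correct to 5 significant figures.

2.3204e-5 kilonewtons

1 kilogram-force = 0.00980665 kN.
Thus 0.0023662 × 0.00980665 ≈ 2.3204e-5 kN.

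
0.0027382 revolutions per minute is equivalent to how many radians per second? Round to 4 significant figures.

0.0002867 rad/s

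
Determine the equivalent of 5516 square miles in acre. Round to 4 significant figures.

1 mi² = 640.000 acre.
Then 5516 × 640.000 ≈ 3.530 × 10^6 acre.

3.530 × 10^6 acre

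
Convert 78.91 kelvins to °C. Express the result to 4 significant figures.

K = °C + 273.15.
Applying the formula gives -194.2 °C.

-194.2 °C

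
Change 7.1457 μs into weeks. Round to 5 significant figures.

1.1815 × 10^-11 wk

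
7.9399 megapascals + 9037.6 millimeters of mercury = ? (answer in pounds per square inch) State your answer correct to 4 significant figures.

7.9399 MPa = 1151.59 psi and 9037.6 mmHg = 174.758 psi.
1151.59 + 174.758 ≈ 1326 psi.

1326 psi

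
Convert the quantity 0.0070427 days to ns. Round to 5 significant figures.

6.0849e+11 ns

1 day = 8.64000e+13 ns.
So 0.0070427 × 8.64000e+13 ≈ 6.0849e+11 ns.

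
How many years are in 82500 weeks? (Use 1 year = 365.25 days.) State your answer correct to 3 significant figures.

1580 years

1 wk = 0.0191650 years.
82500 × 0.0191650 ≈ 1580 yr.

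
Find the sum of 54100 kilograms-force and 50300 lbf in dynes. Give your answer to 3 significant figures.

7.54e+10 dynes

54100 kgf = 5.30540e+10 dyn and 50300 lbf = 2.23746e+10 dyn.
5.30540e+10 + 2.23746e+10 ≈ 7.54e+10 dyn.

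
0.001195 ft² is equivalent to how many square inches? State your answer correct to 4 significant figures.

0.1721 in²

1 square foot = 144.000 in².
So 0.001195 × 144.000 ≈ 0.1721 in².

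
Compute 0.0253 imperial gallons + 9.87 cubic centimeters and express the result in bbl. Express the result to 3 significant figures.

0.0253 imp gal = 0.000723429 bbl and 9.87 cm³ = 6.20804e-5 bbl.
0.000723429 + 6.20804e-5 ≈ 0.000786 bbl.

0.000786 oil barrels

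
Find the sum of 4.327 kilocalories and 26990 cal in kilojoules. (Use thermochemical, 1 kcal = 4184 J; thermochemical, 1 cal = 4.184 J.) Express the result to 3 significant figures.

131 kilojoules

4.327 kcal = 18.1042 kJ and 26990 cal = 112.926 kJ.
18.1042 + 112.926 ≈ 131 kJ.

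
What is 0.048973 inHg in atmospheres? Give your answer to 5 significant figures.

0.0016367 atm

1 inch of mercury = 0.0334211 atm.
Thus 0.048973 × 0.0334211 ≈ 0.0016367 atm.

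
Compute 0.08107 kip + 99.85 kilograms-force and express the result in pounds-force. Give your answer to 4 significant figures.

301.2 lbf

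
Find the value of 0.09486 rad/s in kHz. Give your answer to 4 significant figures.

1 radian per second = 0.000159155 kilohertz.
Then 0.09486 × 0.000159155 ≈ 1.510 × 10^-5 kHz.

1.510 × 10^-5 kHz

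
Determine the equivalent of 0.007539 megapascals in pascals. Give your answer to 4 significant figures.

7539 Pa

1 MPa = 1.00000 × 10^6 pascals.
0.007539 × 1.00000 × 10^6 ≈ 7539 Pa.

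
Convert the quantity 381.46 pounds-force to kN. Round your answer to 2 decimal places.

1 pound-force = 0.00444822 kilonewtons.
381.46 × 0.00444822 ≈ 1.70 kN.

1.70 kN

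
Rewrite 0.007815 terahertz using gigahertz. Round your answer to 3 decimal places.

1 THz = 1000.00 gigahertz.
Then 0.007815 × 1000.00 ≈ 7.815 GHz.

7.815 gigahertz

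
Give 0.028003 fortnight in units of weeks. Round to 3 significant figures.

0.0560 wk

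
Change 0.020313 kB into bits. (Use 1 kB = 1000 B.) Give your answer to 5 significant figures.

162.50 bit

1 kB = 8000.00 bit.
So 0.020313 × 8000.00 ≈ 162.50 bit.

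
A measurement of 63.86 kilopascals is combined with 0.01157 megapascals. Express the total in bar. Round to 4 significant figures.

63.86 kPa = 0.638600 bar and 0.01157 MPa = 0.115700 bar.
0.638600 + 0.115700 ≈ 0.7543 bar.

0.7543 bar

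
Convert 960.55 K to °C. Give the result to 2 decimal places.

K = °C + 273.15.
Applying the formula gives 687.40 °C.

687.40 °C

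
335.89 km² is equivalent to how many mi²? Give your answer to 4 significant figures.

129.7 square miles

1 square kilometer = 0.386102 mi².
Thus 335.89 × 0.386102 ≈ 129.7 mi².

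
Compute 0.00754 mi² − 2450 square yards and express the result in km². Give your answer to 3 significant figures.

0.0175 square kilometers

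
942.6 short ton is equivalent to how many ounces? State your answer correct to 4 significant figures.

3.016 × 10^7 ounces

1 short ton = 32000.0 oz.
Thus 942.6 × 32000.0 ≈ 3.016 × 10^7 oz.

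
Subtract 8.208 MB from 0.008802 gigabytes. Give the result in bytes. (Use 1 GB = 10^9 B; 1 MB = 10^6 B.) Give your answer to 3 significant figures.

594000 B

0.008802 GB = 8.80200e+6 B and 8.208 MB = 8.20800e+6 B.
8.80200e+6 − 8.20800e+6 ≈ 594000 B.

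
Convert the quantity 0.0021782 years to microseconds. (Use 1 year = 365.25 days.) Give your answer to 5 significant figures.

6.8739 × 10^10 microseconds

1 yr = 3.15576 × 10^13 microseconds.
0.0021782 × 3.15576 × 10^13 ≈ 6.8739 × 10^10 μs.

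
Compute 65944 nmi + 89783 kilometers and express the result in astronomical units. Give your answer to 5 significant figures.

65944 nmi = 0.000816377 au and 89783 km = 0.000600162 au.
0.000816377 + 0.000600162 ≈ 0.0014165 au.

0.0014165 au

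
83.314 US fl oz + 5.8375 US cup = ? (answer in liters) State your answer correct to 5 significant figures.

3.8450 L

83.314 US fl oz = 2.46389 L and 5.8375 US cup = 1.38108 L.
2.46389 + 1.38108 ≈ 3.8450 L.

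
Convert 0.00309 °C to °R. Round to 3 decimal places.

491.676 °R

°R = (°C + 273.15) × 9/5.
Applying the formula gives 491.676 °R.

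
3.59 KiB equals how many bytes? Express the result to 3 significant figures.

3680 bytes

1 KiB = 1024.00 B.
Thus 3.59 × 1024.00 ≈ 3680 B.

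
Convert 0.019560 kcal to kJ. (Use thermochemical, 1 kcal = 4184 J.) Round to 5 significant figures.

0.081839 kilojoules

1 kcal = 4.18400 kilojoules.
Then 0.019560 × 4.18400 ≈ 0.081839 kJ.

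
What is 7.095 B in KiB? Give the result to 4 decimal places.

0.0069 KiB

1 byte = 0.0009765625 kibibytes.
So 7.095 × 0.0009765625 ≈ 0.0069 KiB.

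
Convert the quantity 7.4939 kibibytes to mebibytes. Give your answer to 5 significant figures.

1 KiB = 0.0009765625 MiB.
So 7.4939 × 0.0009765625 ≈ 0.0073183 MiB.

0.0073183 mebibytes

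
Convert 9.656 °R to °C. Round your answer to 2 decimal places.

-267.79 °C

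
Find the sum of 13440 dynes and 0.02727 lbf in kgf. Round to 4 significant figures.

0.02607 kgf

13440 dyn = 0.0137050 kgf and 0.02727 lbf = 0.0123695 kgf.
0.0137050 + 0.0123695 ≈ 0.02607 kgf.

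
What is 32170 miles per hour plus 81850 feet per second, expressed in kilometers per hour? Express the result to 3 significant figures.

142000 kilometers per hour

32170 mph = 51772.6 km/h and 81850 ft/s = 89812.4 km/h.
51772.6 + 89812.4 ≈ 142000 km/h.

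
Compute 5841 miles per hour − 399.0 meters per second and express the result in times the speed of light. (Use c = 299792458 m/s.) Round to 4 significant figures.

7.379e-6 times the speed of light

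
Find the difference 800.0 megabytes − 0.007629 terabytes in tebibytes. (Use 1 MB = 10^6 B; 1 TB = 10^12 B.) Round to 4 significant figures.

-0.006211 tebibytes

800.0 MB = 0.000727596 TiB and 0.007629 TB = 0.00693854 TiB.
0.000727596 − 0.00693854 ≈ -0.006211 TiB.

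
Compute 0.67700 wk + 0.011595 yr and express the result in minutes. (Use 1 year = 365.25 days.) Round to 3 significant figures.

12900 minutes

0.67700 wk = 6824.16 min and 0.011595 yr = 6098.51 min.
6824.16 + 6098.51 ≈ 12900 min.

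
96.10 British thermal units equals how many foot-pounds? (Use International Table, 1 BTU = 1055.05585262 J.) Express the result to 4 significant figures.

74780 ft·lbf

1 British thermal unit = 778.169 foot-pounds.
Then 96.10 × 778.169 ≈ 74780 ft·lbf.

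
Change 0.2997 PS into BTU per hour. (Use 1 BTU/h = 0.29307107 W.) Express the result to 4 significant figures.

752.1 BTU/h

1 PS = 2509.63 BTU per hour.
0.2997 × 2509.63 ≈ 752.1 BTU/h.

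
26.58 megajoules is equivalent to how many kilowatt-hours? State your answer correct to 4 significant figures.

7.383 kilowatt-hours

1 MJ = 0.277778 kWh.
Thus 26.58 × 0.277778 ≈ 7.383 kWh.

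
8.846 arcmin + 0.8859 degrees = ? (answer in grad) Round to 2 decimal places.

8.846 arcmin = 0.163815 grad and 0.8859 ° = 0.984333 grad.
0.163815 + 0.984333 ≈ 1.15 grad.

1.15 gradians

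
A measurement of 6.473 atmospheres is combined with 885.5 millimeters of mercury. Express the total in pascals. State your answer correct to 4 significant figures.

6.473 atm = 655877 Pa and 885.5 mmHg = 118057 Pa.
655877 + 118057 ≈ 773900 Pa.

773900 Pa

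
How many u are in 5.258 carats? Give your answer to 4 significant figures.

1 ct = 1.20443 × 10^23 u.
Then 5.258 × 1.20443 × 10^23 ≈ 6.333 × 10^23 u.

6.333 × 10^23 u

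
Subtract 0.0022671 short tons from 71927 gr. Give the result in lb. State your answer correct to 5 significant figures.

71927 gr = 10.2753 lb and 0.0022671 short ton = 4.53420 lb.
10.2753 − 4.53420 ≈ 5.7411 lb.

5.7411 lb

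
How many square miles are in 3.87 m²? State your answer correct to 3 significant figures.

1 m² = 3.86102 × 10^-7 square miles.
3.87 × 3.86102 × 10^-7 ≈ 1.49 × 10^-6 mi².

1.49 × 10^-6 mi²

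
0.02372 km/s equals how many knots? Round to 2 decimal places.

46.11 knots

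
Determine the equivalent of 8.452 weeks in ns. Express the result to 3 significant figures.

5.11e+15 nanoseconds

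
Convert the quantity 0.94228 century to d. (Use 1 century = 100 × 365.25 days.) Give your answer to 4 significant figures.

34420 d

1 century = 36525.0 days.
Then 0.94228 × 36525.0 ≈ 34420 d.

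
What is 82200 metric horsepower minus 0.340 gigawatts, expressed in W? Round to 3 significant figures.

-2.80 × 10^8 watts

82200 PS = 6.04580 × 10^7 W and 0.340 GW = 3.40000 × 10^8 W.
6.04580 × 10^7 − 3.40000 × 10^8 ≈ -2.80 × 10^8 W.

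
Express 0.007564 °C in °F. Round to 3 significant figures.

32.0 °F

°F = °C × 9/5 + 32.
Applying the formula gives 32.0 °F.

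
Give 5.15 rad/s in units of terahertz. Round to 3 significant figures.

8.20e-13 THz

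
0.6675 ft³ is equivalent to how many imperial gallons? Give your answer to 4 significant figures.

1 ft³ = 6.22884 imp gal.
Then 0.6675 × 6.22884 ≈ 4.158 imp gal.

4.158 imperial gallons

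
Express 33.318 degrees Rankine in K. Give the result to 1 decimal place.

°R = K × 9/5.
Applying the formula gives 18.5 K.

18.5 kelvins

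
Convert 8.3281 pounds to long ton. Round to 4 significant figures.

0.003718 long ton

1 lb = 0.000446429 long tons.
Then 8.3281 × 0.000446429 ≈ 0.003718 long ton.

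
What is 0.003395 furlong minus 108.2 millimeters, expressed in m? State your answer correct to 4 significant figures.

0.003395 furlong = 0.682965 m and 108.2 mm = 0.108200 m.
0.682965 − 0.108200 ≈ 0.5748 m.

0.5748 m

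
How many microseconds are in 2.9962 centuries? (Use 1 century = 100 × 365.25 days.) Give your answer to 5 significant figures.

9.4553 × 10^15 μs

1 century = 3.15576 × 10^15 μs.
2.9962 × 3.15576 × 10^15 ≈ 9.4553 × 10^15 μs.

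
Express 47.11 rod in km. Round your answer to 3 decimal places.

0.237 km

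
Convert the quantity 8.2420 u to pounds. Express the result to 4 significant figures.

3.017 × 10^-26 pounds

1 atomic mass unit = 3.66086 × 10^-27 pounds.
Then 8.2420 × 3.66086 × 10^-27 ≈ 3.017 × 10^-26 lb.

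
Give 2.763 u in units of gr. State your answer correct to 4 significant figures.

1 atomic mass unit = 2.56260 × 10^-23 grains.
Thus 2.763 × 2.56260 × 10^-23 ≈ 7.080 × 10^-23 gr.

7.080 × 10^-23 grains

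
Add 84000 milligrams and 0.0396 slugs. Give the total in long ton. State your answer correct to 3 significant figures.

0.000651 long ton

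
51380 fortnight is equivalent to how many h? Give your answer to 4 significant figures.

1 fortnight = 336.000 hours.
51380 × 336.000 ≈ 1.726 × 10^7 h.

1.726 × 10^7 h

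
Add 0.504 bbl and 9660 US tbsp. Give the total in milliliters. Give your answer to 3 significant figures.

0.504 bbl = 80129.6 mL and 9660 US tbsp = 142840 mL.
80129.6 + 142840 ≈ 223000 mL.

223000 milliliters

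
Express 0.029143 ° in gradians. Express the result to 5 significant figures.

1 ° = 1.11111 grad.
Thus 0.029143 × 1.11111 ≈ 0.032381 grad.

0.032381 gradians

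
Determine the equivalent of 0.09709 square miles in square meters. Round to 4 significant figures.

1 mi² = 2.58999 × 10^6 m².
Then 0.09709 × 2.58999 × 10^6 ≈ 251500 m².

251500 square meters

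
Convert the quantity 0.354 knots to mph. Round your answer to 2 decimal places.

0.41 mph

1 knot = 1.15078 mph.
Then 0.354 × 1.15078 ≈ 0.41 mph.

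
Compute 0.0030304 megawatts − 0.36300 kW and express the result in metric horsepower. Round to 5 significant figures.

3.6267 PS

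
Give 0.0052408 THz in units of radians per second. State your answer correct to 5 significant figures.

1 THz = 6.28319e+12 radians per second.
0.0052408 × 6.28319e+12 ≈ 3.2929e+10 rad/s.

3.2929e+10 rad/s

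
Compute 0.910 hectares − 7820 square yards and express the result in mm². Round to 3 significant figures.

0.910 ha = 9.10000e+9 mm² and 7820 yd² = 6.53852e+9 mm².
9.10000e+9 − 6.53852e+9 ≈ 2.56e+9 mm².

2.56e+9 mm²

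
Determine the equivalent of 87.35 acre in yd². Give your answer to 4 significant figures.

422800 square yards

1 acre = 4840.00 yd².
Then 87.35 × 4840.00 ≈ 422800 yd².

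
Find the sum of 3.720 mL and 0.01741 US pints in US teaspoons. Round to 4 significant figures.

3.720 mL = 0.754729 US tsp and 0.01741 US pt = 1.67136 US tsp.
0.754729 + 1.67136 ≈ 2.426 US tsp.

2.426 US tsp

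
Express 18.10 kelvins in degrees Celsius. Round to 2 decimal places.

K = °C + 273.15.
Applying the formula gives -255.05 °C.

-255.05 °C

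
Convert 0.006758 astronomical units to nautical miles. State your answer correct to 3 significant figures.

546000 nmi

1 astronomical unit = 8.07764 × 10^7 nautical miles.
Thus 0.006758 × 8.07764 × 10^7 ≈ 546000 nmi.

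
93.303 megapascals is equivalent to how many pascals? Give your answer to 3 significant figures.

1 megapascal = 1.00000 × 10^6 Pa.
93.303 × 1.00000 × 10^6 ≈ 9.33 × 10^7 Pa.

9.33 × 10^7 Pa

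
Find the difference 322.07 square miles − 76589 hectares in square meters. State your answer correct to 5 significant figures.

322.07 mi² = 8.34157e+8 m² and 76589 ha = 7.65890e+8 m².
8.34157e+8 − 7.65890e+8 ≈ 6.8267e+7 m².

6.8267e+7 m²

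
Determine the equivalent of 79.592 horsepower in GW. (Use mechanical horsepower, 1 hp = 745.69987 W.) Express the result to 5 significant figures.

5.9352 × 10^-5 gigawatts

1 horsepower = 7.45700 × 10^-7 GW.
Then 79.592 × 7.45700 × 10^-7 ≈ 5.9352 × 10^-5 GW.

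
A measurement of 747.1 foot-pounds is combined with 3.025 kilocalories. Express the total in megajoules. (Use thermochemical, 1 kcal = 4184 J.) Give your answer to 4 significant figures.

0.01367 MJ

747.1 ft·lbf = 0.00101293 MJ and 3.025 kcal = 0.0126566 MJ.
0.00101293 + 0.0126566 ≈ 0.01367 MJ.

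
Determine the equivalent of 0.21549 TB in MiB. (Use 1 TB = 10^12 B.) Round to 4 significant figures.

205500 MiB

1 TB = 953674 MiB.
Thus 0.21549 × 953674 ≈ 205500 MiB.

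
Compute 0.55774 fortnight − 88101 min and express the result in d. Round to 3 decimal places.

0.55774 fortnight = 7.808360 d and 88101 min = 61.18125 d.
7.808360 − 61.18125 ≈ -53.373 d.

-53.373 d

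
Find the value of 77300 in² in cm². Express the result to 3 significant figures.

499000 square centimeters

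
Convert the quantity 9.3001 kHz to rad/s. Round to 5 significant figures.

58434 rad/s

1 kHz = 6283.19 rad/s.
9.3001 × 6283.19 ≈ 58434 rad/s.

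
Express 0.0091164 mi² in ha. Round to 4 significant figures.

1 mi² = 258.999 ha.
0.0091164 × 258.999 ≈ 2.361 ha.

2.361 hectares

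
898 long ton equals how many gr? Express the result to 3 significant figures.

1.41 × 10^10 grains

1 long ton = 1.56800 × 10^7 gr.
Then 898 × 1.56800 × 10^7 ≈ 1.41 × 10^10 gr.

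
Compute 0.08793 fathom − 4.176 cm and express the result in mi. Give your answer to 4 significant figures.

0.08793 fathom = 9.99205 × 10^-5 mi and 4.176 cm = 2.59485 × 10^-5 mi.
9.99205 × 10^-5 − 2.59485 × 10^-5 ≈ 7.397 × 10^-5 mi.

7.397 × 10^-5 miles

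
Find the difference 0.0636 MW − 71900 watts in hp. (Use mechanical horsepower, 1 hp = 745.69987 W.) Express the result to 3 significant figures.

-11.1 horsepower

0.0636 MW = 85.2890 hp and 71900 W = 96.4195 hp.
85.2890 − 96.4195 ≈ -11.1 hp.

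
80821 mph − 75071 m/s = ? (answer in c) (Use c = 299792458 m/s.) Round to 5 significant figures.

80821 mph = 0.000120517 c and 75071 m/s = 0.000250410 c.
0.000120517 − 0.000250410 ≈ -0.00012989 c.

-0.00012989 times the speed of light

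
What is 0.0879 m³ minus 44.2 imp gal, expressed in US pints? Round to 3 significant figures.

-239 US pints

0.0879 m³ = 185.766 US pt and 44.2 imp gal = 424.656 US pt.
185.766 − 424.656 ≈ -239 US pt.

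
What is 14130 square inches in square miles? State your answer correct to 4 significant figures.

1 square inch = 2.49098e-10 square miles.
Then 14130 × 2.49098e-10 ≈ 3.520e-6 mi².

3.520e-6 square miles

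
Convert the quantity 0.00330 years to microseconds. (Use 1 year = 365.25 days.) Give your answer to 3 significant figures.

1.04 × 10^11 microseconds

1 year = 3.15576 × 10^13 μs.
So 0.00330 × 3.15576 × 10^13 ≈ 1.04 × 10^11 μs.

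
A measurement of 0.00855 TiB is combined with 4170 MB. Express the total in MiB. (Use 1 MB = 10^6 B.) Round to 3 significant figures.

0.00855 TiB = 8965.32 MiB and 4170 MB = 3976.82 MiB.
8965.32 + 3976.82 ≈ 12900 MiB.

12900 MiB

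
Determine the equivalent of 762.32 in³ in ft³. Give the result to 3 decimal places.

1 in³ = 0.000578704 ft³.
762.32 × 0.000578704 ≈ 0.441 ft³.

0.441 cubic feet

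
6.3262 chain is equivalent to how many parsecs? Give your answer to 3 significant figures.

1 chain = 6.51941 × 10^-16 pc.
6.3262 × 6.51941 × 10^-16 ≈ 4.12 × 10^-15 pc.

4.12 × 10^-15 parsecs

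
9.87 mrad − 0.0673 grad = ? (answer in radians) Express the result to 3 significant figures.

0.00881 radians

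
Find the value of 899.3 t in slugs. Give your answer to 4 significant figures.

1 t = 68.5218 slug.
899.3 × 68.5218 ≈ 61620 slug.

61620 slug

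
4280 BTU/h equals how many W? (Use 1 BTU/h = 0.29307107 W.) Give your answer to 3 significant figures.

1250 W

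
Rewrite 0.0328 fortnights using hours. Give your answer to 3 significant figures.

1 fortnight = 336.000 hours.
Thus 0.0328 × 336.000 ≈ 11.0 h.

11.0 h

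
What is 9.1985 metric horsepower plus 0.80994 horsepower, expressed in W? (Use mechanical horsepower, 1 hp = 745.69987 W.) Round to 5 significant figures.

7369.5 W

9.1985 PS = 6765.49 W and 0.80994 hp = 603.972 W.
6765.49 + 603.972 ≈ 7369.5 W.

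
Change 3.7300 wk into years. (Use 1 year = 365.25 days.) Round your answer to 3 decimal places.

1 wk = 0.0191650 yr.
3.7300 × 0.0191650 ≈ 0.071 yr.

0.071 yr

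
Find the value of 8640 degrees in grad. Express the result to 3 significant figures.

1 degree = 1.11111 gradians.
Then 8640 × 1.11111 ≈ 9600 grad.

9600 grad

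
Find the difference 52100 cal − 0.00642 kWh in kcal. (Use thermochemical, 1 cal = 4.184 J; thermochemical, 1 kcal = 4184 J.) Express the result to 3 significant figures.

52100 cal = 52.1000 kcal and 0.00642 kWh = 5.52390 kcal.
52.1000 − 5.52390 ≈ 46.6 kcal.

46.6 kcal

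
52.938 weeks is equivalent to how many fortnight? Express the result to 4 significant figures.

26.47 fortnight

1 week = 0.500000 fortnight.
Then 52.938 × 0.500000 ≈ 26.47 fortnight.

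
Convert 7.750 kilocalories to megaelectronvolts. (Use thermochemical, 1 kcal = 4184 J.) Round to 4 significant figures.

1 kcal = 2.61145e+16 MeV.
Then 7.750 × 2.61145e+16 ≈ 2.024e+17 MeV.

2.024e+17 megaelectronvolts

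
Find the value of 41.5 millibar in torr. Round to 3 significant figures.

1 mbar = 0.750062 torr.
So 41.5 × 0.750062 ≈ 31.1 torr.

31.1 torr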